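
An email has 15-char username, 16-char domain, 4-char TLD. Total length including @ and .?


An email address has format: username@domain.tld
Username length: 15
'@' character: 1
Domain length: 16
'.' character: 1
TLD length: 4
Total = 15 + 1 + 16 + 1 + 4 = 37

37


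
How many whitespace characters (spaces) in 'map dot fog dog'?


\s matches whitespace characters (spaces, tabs, etc.).
Text: 'map dot fog dog'
This text has 4 words separated by spaces.
Number of spaces = number of words - 1 = 4 - 1 = 3

3


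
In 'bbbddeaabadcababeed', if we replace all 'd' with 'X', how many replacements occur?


re.sub('d', 'X', text) replaces every occurrence of 'd' with 'X'.
Text: 'bbbddeaabadcababeed'
Scanning for 'd':
  pos 3: 'd' -> replacement #1
  pos 4: 'd' -> replacement #2
  pos 10: 'd' -> replacement #3
  pos 18: 'd' -> replacement #4
Total replacements: 4

4


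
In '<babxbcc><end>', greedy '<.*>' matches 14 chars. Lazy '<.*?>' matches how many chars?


Greedy '<.*>' tries to match as MUCH as possible.
Lazy '<.*?>' tries to match as LITTLE as possible.

String: '<babxbcc><end>'
Greedy '<.*>' starts at first '<' and extends to the LAST '>': '<babxbcc><end>' (14 chars)
Lazy '<.*?>' starts at first '<' and stops at the FIRST '>': '<babxbcc>' (9 chars)

9


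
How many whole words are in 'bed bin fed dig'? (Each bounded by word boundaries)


Word boundaries (\b) mark the start/end of each word.
Text: 'bed bin fed dig'
Splitting by whitespace:
  Word 1: 'bed'
  Word 2: 'bin'
  Word 3: 'fed'
  Word 4: 'dig'
Total whole words: 4

4


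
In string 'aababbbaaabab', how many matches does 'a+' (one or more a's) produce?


Pattern 'a+' matches one or more consecutive a's.
String: 'aababbbaaabab'
Scanning for runs of a:
  Match 1: 'aa' (length 2)
  Match 2: 'a' (length 1)
  Match 3: 'aaa' (length 3)
  Match 4: 'a' (length 1)
Total matches: 4

4


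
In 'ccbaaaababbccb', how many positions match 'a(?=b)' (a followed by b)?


Lookahead 'a(?=b)' matches 'a' only when followed by 'b'.
String: 'ccbaaaababbccb'
Checking each position where char is 'a':
  pos 3: 'a' -> no (next='a')
  pos 4: 'a' -> no (next='a')
  pos 5: 'a' -> no (next='a')
  pos 6: 'a' -> MATCH (next='b')
  pos 8: 'a' -> MATCH (next='b')
Matching positions: [6, 8]
Count: 2

2


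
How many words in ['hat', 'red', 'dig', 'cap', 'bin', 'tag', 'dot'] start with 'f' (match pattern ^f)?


Pattern ^f anchors to start of word. Check which words begin with 'f':
  'hat' -> no
  'red' -> no
  'dig' -> no
  'cap' -> no
  'bin' -> no
  'tag' -> no
  'dot' -> no
Matching words: []
Count: 0

0


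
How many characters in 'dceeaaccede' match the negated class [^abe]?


Negated class [^abe] matches any char NOT in {a, b, e}
Scanning 'dceeaaccede':
  pos 0: 'd' -> MATCH
  pos 1: 'c' -> MATCH
  pos 2: 'e' -> no (excluded)
  pos 3: 'e' -> no (excluded)
  pos 4: 'a' -> no (excluded)
  pos 5: 'a' -> no (excluded)
  pos 6: 'c' -> MATCH
  pos 7: 'c' -> MATCH
  pos 8: 'e' -> no (excluded)
  pos 9: 'd' -> MATCH
  pos 10: 'e' -> no (excluded)
Total matches: 5

5


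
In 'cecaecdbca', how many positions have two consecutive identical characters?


Looking for consecutive identical characters in 'cecaecdbca':
  pos 0-1: 'c' vs 'e' -> different
  pos 1-2: 'e' vs 'c' -> different
  pos 2-3: 'c' vs 'a' -> different
  pos 3-4: 'a' vs 'e' -> different
  pos 4-5: 'e' vs 'c' -> different
  pos 5-6: 'c' vs 'd' -> different
  pos 6-7: 'd' vs 'b' -> different
  pos 7-8: 'b' vs 'c' -> different
  pos 8-9: 'c' vs 'a' -> different
Consecutive identical pairs: []
Count: 0

0


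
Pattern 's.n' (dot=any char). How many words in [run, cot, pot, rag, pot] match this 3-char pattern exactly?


Pattern 's.n' means: starts with 's', any single char, ends with 'n'.
Checking each word (must be exactly 3 chars):
  'run' (len=3): no
  'cot' (len=3): no
  'pot' (len=3): no
  'rag' (len=3): no
  'pot' (len=3): no
Matching words: []
Total: 0

0


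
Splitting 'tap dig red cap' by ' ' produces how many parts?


Splitting by ' ' breaks the string at each occurrence of the separator.
Text: 'tap dig red cap'
Parts after split:
  Part 1: 'tap'
  Part 2: 'dig'
  Part 3: 'red'
  Part 4: 'cap'
Total parts: 4

4


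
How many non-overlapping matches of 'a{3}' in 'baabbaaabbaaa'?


Pattern 'a{3}' matches exactly 3 consecutive a's (greedy, non-overlapping).
String: 'baabbaaabbaaa'
Scanning for runs of a's:
  Run at pos 1: 'aa' (length 2) -> 0 match(es)
  Run at pos 5: 'aaa' (length 3) -> 1 match(es)
  Run at pos 10: 'aaa' (length 3) -> 1 match(es)
Matches found: ['aaa', 'aaa']
Total: 2

2


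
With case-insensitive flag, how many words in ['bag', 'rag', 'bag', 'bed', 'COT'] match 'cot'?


Case-insensitive matching: compare each word's lowercase form to 'cot'.
  'bag' -> lower='bag' -> no
  'rag' -> lower='rag' -> no
  'bag' -> lower='bag' -> no
  'bed' -> lower='bed' -> no
  'COT' -> lower='cot' -> MATCH
Matches: ['COT']
Count: 1

1


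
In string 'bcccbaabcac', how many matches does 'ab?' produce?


Pattern 'ab?' matches 'a' optionally followed by 'b'.
String: 'bcccbaabcac'
Scanning left to right for 'a' then checking next char:
  Match 1: 'a' (a not followed by b)
  Match 2: 'ab' (a followed by b)
  Match 3: 'a' (a not followed by b)
Total matches: 3

3


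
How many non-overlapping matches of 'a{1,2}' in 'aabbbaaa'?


Pattern 'a{1,2}' matches between 1 and 2 consecutive a's (greedy).
String: 'aabbbaaa'
Finding runs of a's and applying greedy matching:
  Run at pos 0: 'aa' (length 2)
  Run at pos 5: 'aaa' (length 3)
Matches: ['aa', 'aa', 'a']
Count: 3

3


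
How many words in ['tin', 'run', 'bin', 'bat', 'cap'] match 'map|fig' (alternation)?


Alternation 'map|fig' matches either 'map' or 'fig'.
Checking each word:
  'tin' -> no
  'run' -> no
  'bin' -> no
  'bat' -> no
  'cap' -> no
Matches: []
Count: 0

0


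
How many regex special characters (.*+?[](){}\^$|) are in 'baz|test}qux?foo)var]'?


Regex special characters are: . * + ? [ ] ( ) { } \ ^ $ |
Scanning 'baz|test}qux?foo)var]':
  pos 3: '|' -> SPECIAL
  pos 8: '}' -> SPECIAL
  pos 12: '?' -> SPECIAL
  pos 16: ')' -> SPECIAL
  pos 20: ']' -> SPECIAL
Special chars found: ['|', '}', '?', ')', ']']
Total: 5

5


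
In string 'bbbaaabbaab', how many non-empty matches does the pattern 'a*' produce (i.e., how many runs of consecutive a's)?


Pattern 'a*' matches zero or more a's. We want non-empty runs of consecutive a's.
String: 'bbbaaabbaab'
Walking through the string to find runs of a's:
  Run 1: positions 3-5 -> 'aaa'
  Run 2: positions 8-9 -> 'aa'
Non-empty runs found: ['aaa', 'aa']
Count: 2

2


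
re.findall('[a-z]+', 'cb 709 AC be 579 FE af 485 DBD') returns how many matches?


Pattern '[a-z]+' finds one or more lowercase letters.
Text: 'cb 709 AC be 579 FE af 485 DBD'
Scanning for matches:
  Match 1: 'cb'
  Match 2: 'be'
  Match 3: 'af'
Total matches: 3

3


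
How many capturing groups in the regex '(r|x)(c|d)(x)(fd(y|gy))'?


To count capturing groups, count each '(' that starts a group.
Pattern: '(r|x)(c|d)(x)(fd(y|gy))'
Walking through the pattern:
  Position 0: '(' -> group #1
  Position 5: '(' -> group #2
  Position 10: '(' -> group #3
  Position 13: '(' -> group #4
  Position 16: '(' -> group #5
Total capturing groups: 5

5


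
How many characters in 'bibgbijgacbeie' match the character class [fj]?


Character class [fj] matches any of: {f, j}
Scanning string 'bibgbijgacbeie' character by character:
  pos 0: 'b' -> no
  pos 1: 'i' -> no
  pos 2: 'b' -> no
  pos 3: 'g' -> no
  pos 4: 'b' -> no
  pos 5: 'i' -> no
  pos 6: 'j' -> MATCH
  pos 7: 'g' -> no
  pos 8: 'a' -> no
  pos 9: 'c' -> no
  pos 10: 'b' -> no
  pos 11: 'e' -> no
  pos 12: 'i' -> no
  pos 13: 'e' -> no
Total matches: 1

1


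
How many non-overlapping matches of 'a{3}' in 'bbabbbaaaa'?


Pattern 'a{3}' matches exactly 3 consecutive a's (greedy, non-overlapping).
String: 'bbabbbaaaa'
Scanning for runs of a's:
  Run at pos 2: 'a' (length 1) -> 0 match(es)
  Run at pos 6: 'aaaa' (length 4) -> 1 match(es)
Matches found: ['aaa']
Total: 1

1


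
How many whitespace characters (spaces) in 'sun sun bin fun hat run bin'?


\s matches whitespace characters (spaces, tabs, etc.).
Text: 'sun sun bin fun hat run bin'
This text has 7 words separated by spaces.
Number of spaces = number of words - 1 = 7 - 1 = 6

6


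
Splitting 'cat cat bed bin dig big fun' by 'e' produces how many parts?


Splitting by 'e' breaks the string at each occurrence of the separator.
Text: 'cat cat bed bin dig big fun'
Parts after split:
  Part 1: 'cat cat b'
  Part 2: 'd bin dig big fun'
Total parts: 2

2


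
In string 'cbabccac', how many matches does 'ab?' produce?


Pattern 'ab?' matches 'a' optionally followed by 'b'.
String: 'cbabccac'
Scanning left to right for 'a' then checking next char:
  Match 1: 'ab' (a followed by b)
  Match 2: 'a' (a not followed by b)
Total matches: 2

2


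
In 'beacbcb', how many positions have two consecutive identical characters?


Looking for consecutive identical characters in 'beacbcb':
  pos 0-1: 'b' vs 'e' -> different
  pos 1-2: 'e' vs 'a' -> different
  pos 2-3: 'a' vs 'c' -> different
  pos 3-4: 'c' vs 'b' -> different
  pos 4-5: 'b' vs 'c' -> different
  pos 5-6: 'c' vs 'b' -> different
Consecutive identical pairs: []
Count: 0

0


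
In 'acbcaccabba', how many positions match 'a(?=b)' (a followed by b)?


Lookahead 'a(?=b)' matches 'a' only when followed by 'b'.
String: 'acbcaccabba'
Checking each position where char is 'a':
  pos 0: 'a' -> no (next='c')
  pos 4: 'a' -> no (next='c')
  pos 7: 'a' -> MATCH (next='b')
Matching positions: [7]
Count: 1

1


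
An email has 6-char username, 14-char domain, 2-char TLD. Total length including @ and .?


An email address has format: username@domain.tld
Username length: 6
'@' character: 1
Domain length: 14
'.' character: 1
TLD length: 2
Total = 6 + 1 + 14 + 1 + 2 = 24

24


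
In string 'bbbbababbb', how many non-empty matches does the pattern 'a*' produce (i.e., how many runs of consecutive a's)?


Pattern 'a*' matches zero or more a's. We want non-empty runs of consecutive a's.
String: 'bbbbababbb'
Walking through the string to find runs of a's:
  Run 1: positions 4-4 -> 'a'
  Run 2: positions 6-6 -> 'a'
Non-empty runs found: ['a', 'a']
Count: 2

2


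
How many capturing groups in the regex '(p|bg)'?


To count capturing groups, count each '(' that starts a group.
Pattern: '(p|bg)'
Walking through the pattern:
  Position 0: '(' -> group #1
Total capturing groups: 1

1


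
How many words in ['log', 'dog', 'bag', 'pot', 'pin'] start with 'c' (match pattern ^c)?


Pattern ^c anchors to start of word. Check which words begin with 'c':
  'log' -> no
  'dog' -> no
  'bag' -> no
  'pot' -> no
  'pin' -> no
Matching words: []
Count: 0

0


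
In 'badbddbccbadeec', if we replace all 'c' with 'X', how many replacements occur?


re.sub('c', 'X', text) replaces every occurrence of 'c' with 'X'.
Text: 'badbddbccbadeec'
Scanning for 'c':
  pos 7: 'c' -> replacement #1
  pos 8: 'c' -> replacement #2
  pos 14: 'c' -> replacement #3
Total replacements: 3

3


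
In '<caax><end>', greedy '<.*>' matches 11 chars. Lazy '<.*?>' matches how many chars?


Greedy '<.*>' tries to match as MUCH as possible.
Lazy '<.*?>' tries to match as LITTLE as possible.

String: '<caax><end>'
Greedy '<.*>' starts at first '<' and extends to the LAST '>': '<caax><end>' (11 chars)
Lazy '<.*?>' starts at first '<' and stops at the FIRST '>': '<caax>' (6 chars)

6


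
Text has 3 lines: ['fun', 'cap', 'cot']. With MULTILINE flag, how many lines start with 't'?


With MULTILINE flag, ^ matches the start of each line.
Lines: ['fun', 'cap', 'cot']
Checking which lines start with 't':
  Line 1: 'fun' -> no
  Line 2: 'cap' -> no
  Line 3: 'cot' -> no
Matching lines: []
Count: 0

0


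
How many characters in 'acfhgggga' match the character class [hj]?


Character class [hj] matches any of: {h, j}
Scanning string 'acfhgggga' character by character:
  pos 0: 'a' -> no
  pos 1: 'c' -> no
  pos 2: 'f' -> no
  pos 3: 'h' -> MATCH
  pos 4: 'g' -> no
  pos 5: 'g' -> no
  pos 6: 'g' -> no
  pos 7: 'g' -> no
  pos 8: 'a' -> no
Total matches: 1

1


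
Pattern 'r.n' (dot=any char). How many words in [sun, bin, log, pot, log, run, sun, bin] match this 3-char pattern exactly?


Pattern 'r.n' means: starts with 'r', any single char, ends with 'n'.
Checking each word (must be exactly 3 chars):
  'sun' (len=3): no
  'bin' (len=3): no
  'log' (len=3): no
  'pot' (len=3): no
  'log' (len=3): no
  'run' (len=3): MATCH
  'sun' (len=3): no
  'bin' (len=3): no
Matching words: ['run']
Total: 1

1


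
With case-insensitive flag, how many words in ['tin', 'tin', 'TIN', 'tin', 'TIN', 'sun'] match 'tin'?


Case-insensitive matching: compare each word's lowercase form to 'tin'.
  'tin' -> lower='tin' -> MATCH
  'tin' -> lower='tin' -> MATCH
  'TIN' -> lower='tin' -> MATCH
  'tin' -> lower='tin' -> MATCH
  'TIN' -> lower='tin' -> MATCH
  'sun' -> lower='sun' -> no
Matches: ['tin', 'tin', 'TIN', 'tin', 'TIN']
Count: 5

5


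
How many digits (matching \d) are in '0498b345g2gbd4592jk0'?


\d matches any digit 0-9.
Scanning '0498b345g2gbd4592jk0':
  pos 0: '0' -> DIGIT
  pos 1: '4' -> DIGIT
  pos 2: '9' -> DIGIT
  pos 3: '8' -> DIGIT
  pos 5: '3' -> DIGIT
  pos 6: '4' -> DIGIT
  pos 7: '5' -> DIGIT
  pos 9: '2' -> DIGIT
  pos 13: '4' -> DIGIT
  pos 14: '5' -> DIGIT
  pos 15: '9' -> DIGIT
  pos 16: '2' -> DIGIT
  pos 19: '0' -> DIGIT
Digits found: ['0', '4', '9', '8', '3', '4', '5', '2', '4', '5', '9', '2', '0']
Total: 13

13


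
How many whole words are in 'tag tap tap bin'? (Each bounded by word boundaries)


Word boundaries (\b) mark the start/end of each word.
Text: 'tag tap tap bin'
Splitting by whitespace:
  Word 1: 'tag'
  Word 2: 'tap'
  Word 3: 'tap'
  Word 4: 'bin'
Total whole words: 4

4


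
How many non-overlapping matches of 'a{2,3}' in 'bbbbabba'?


Pattern 'a{2,3}' matches between 2 and 3 consecutive a's (greedy).
String: 'bbbbabba'
Finding runs of a's and applying greedy matching:
  Run at pos 4: 'a' (length 1)
  Run at pos 7: 'a' (length 1)
Matches: []
Count: 0

0


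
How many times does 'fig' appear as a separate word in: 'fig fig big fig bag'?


Scanning each word for exact match 'fig':
  Word 1: 'fig' -> MATCH
  Word 2: 'fig' -> MATCH
  Word 3: 'big' -> no
  Word 4: 'fig' -> MATCH
  Word 5: 'bag' -> no
Total matches: 3

3


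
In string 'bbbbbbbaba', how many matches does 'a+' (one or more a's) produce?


Pattern 'a+' matches one or more consecutive a's.
String: 'bbbbbbbaba'
Scanning for runs of a:
  Match 1: 'a' (length 1)
  Match 2: 'a' (length 1)
Total matches: 2

2


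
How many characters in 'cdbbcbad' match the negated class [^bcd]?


Negated class [^bcd] matches any char NOT in {b, c, d}
Scanning 'cdbbcbad':
  pos 0: 'c' -> no (excluded)
  pos 1: 'd' -> no (excluded)
  pos 2: 'b' -> no (excluded)
  pos 3: 'b' -> no (excluded)
  pos 4: 'c' -> no (excluded)
  pos 5: 'b' -> no (excluded)
  pos 6: 'a' -> MATCH
  pos 7: 'd' -> no (excluded)
Total matches: 1

1


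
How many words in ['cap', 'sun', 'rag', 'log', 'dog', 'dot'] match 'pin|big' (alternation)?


Alternation 'pin|big' matches either 'pin' or 'big'.
Checking each word:
  'cap' -> no
  'sun' -> no
  'rag' -> no
  'log' -> no
  'dog' -> no
  'dot' -> no
Matches: []
Count: 0

0


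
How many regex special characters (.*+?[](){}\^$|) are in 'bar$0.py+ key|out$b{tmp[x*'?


Regex special characters are: . * + ? [ ] ( ) { } \ ^ $ |
Scanning 'bar$0.py+ key|out$b{tmp[x*':
  pos 3: '$' -> SPECIAL
  pos 5: '.' -> SPECIAL
  pos 8: '+' -> SPECIAL
  pos 13: '|' -> SPECIAL
  pos 17: '$' -> SPECIAL
  pos 19: '{' -> SPECIAL
  pos 23: '[' -> SPECIAL
  pos 25: '*' -> SPECIAL
Special chars found: ['$', '.', '+', '|', '$', '{', '[', '*']
Total: 8

8


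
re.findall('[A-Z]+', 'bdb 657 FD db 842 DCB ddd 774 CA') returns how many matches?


Pattern '[A-Z]+' finds one or more uppercase letters.
Text: 'bdb 657 FD db 842 DCB ddd 774 CA'
Scanning for matches:
  Match 1: 'FD'
  Match 2: 'DCB'
  Match 3: 'CA'
Total matches: 3

3


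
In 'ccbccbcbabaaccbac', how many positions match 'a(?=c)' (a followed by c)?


Lookahead 'a(?=c)' matches 'a' only when followed by 'c'.
String: 'ccbccbcbabaaccbac'
Checking each position where char is 'a':
  pos 8: 'a' -> no (next='b')
  pos 10: 'a' -> no (next='a')
  pos 11: 'a' -> MATCH (next='c')
  pos 15: 'a' -> MATCH (next='c')
Matching positions: [11, 15]
Count: 2

2


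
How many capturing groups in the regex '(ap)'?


To count capturing groups, count each '(' that starts a group.
Pattern: '(ap)'
Walking through the pattern:
  Position 0: '(' -> group #1
Total capturing groups: 1

1


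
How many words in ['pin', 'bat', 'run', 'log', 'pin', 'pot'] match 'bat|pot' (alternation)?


Alternation 'bat|pot' matches either 'bat' or 'pot'.
Checking each word:
  'pin' -> no
  'bat' -> MATCH
  'run' -> no
  'log' -> no
  'pin' -> no
  'pot' -> MATCH
Matches: ['bat', 'pot']
Count: 2

2


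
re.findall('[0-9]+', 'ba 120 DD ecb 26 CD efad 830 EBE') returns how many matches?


Pattern '[0-9]+' finds one or more digits.
Text: 'ba 120 DD ecb 26 CD efad 830 EBE'
Scanning for matches:
  Match 1: '120'
  Match 2: '26'
  Match 3: '830'
Total matches: 3

3


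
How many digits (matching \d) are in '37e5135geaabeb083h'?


\d matches any digit 0-9.
Scanning '37e5135geaabeb083h':
  pos 0: '3' -> DIGIT
  pos 1: '7' -> DIGIT
  pos 3: '5' -> DIGIT
  pos 4: '1' -> DIGIT
  pos 5: '3' -> DIGIT
  pos 6: '5' -> DIGIT
  pos 14: '0' -> DIGIT
  pos 15: '8' -> DIGIT
  pos 16: '3' -> DIGIT
Digits found: ['3', '7', '5', '1', '3', '5', '0', '8', '3']
Total: 9

9


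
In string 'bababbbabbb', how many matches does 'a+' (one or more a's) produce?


Pattern 'a+' matches one or more consecutive a's.
String: 'bababbbabbb'
Scanning for runs of a:
  Match 1: 'a' (length 1)
  Match 2: 'a' (length 1)
  Match 3: 'a' (length 1)
Total matches: 3

3


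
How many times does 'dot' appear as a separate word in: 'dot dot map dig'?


Scanning each word for exact match 'dot':
  Word 1: 'dot' -> MATCH
  Word 2: 'dot' -> MATCH
  Word 3: 'map' -> no
  Word 4: 'dig' -> no
Total matches: 2

2


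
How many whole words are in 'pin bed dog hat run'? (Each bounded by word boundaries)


Word boundaries (\b) mark the start/end of each word.
Text: 'pin bed dog hat run'
Splitting by whitespace:
  Word 1: 'pin'
  Word 2: 'bed'
  Word 3: 'dog'
  Word 4: 'hat'
  Word 5: 'run'
Total whole words: 5

5


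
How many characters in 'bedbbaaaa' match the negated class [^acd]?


Negated class [^acd] matches any char NOT in {a, c, d}
Scanning 'bedbbaaaa':
  pos 0: 'b' -> MATCH
  pos 1: 'e' -> MATCH
  pos 2: 'd' -> no (excluded)
  pos 3: 'b' -> MATCH
  pos 4: 'b' -> MATCH
  pos 5: 'a' -> no (excluded)
  pos 6: 'a' -> no (excluded)
  pos 7: 'a' -> no (excluded)
  pos 8: 'a' -> no (excluded)
Total matches: 4

4


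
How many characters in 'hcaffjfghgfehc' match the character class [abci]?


Character class [abci] matches any of: {a, b, c, i}
Scanning string 'hcaffjfghgfehc' character by character:
  pos 0: 'h' -> no
  pos 1: 'c' -> MATCH
  pos 2: 'a' -> MATCH
  pos 3: 'f' -> no
  pos 4: 'f' -> no
  pos 5: 'j' -> no
  pos 6: 'f' -> no
  pos 7: 'g' -> no
  pos 8: 'h' -> no
  pos 9: 'g' -> no
  pos 10: 'f' -> no
  pos 11: 'e' -> no
  pos 12: 'h' -> no
  pos 13: 'c' -> MATCH
Total matches: 3

3


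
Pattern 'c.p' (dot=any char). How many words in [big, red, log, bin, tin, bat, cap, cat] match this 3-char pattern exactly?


Pattern 'c.p' means: starts with 'c', any single char, ends with 'p'.
Checking each word (must be exactly 3 chars):
  'big' (len=3): no
  'red' (len=3): no
  'log' (len=3): no
  'bin' (len=3): no
  'tin' (len=3): no
  'bat' (len=3): no
  'cap' (len=3): MATCH
  'cat' (len=3): no
Matching words: ['cap']
Total: 1

1


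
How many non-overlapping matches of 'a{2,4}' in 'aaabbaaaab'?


Pattern 'a{2,4}' matches between 2 and 4 consecutive a's (greedy).
String: 'aaabbaaaab'
Finding runs of a's and applying greedy matching:
  Run at pos 0: 'aaa' (length 3)
  Run at pos 5: 'aaaa' (length 4)
Matches: ['aaa', 'aaaa']
Count: 2

2


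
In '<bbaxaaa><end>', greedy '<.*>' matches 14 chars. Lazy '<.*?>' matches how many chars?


Greedy '<.*>' tries to match as MUCH as possible.
Lazy '<.*?>' tries to match as LITTLE as possible.

String: '<bbaxaaa><end>'
Greedy '<.*>' starts at first '<' and extends to the LAST '>': '<bbaxaaa><end>' (14 chars)
Lazy '<.*?>' starts at first '<' and stops at the FIRST '>': '<bbaxaaa>' (9 chars)

9


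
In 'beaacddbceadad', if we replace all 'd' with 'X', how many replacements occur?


re.sub('d', 'X', text) replaces every occurrence of 'd' with 'X'.
Text: 'beaacddbceadad'
Scanning for 'd':
  pos 5: 'd' -> replacement #1
  pos 6: 'd' -> replacement #2
  pos 11: 'd' -> replacement #3
  pos 13: 'd' -> replacement #4
Total replacements: 4

4


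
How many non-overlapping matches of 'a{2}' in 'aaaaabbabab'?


Pattern 'a{2}' matches exactly 2 consecutive a's (greedy, non-overlapping).
String: 'aaaaabbabab'
Scanning for runs of a's:
  Run at pos 0: 'aaaaa' (length 5) -> 2 match(es)
  Run at pos 7: 'a' (length 1) -> 0 match(es)
  Run at pos 9: 'a' (length 1) -> 0 match(es)
Matches found: ['aa', 'aa']
Total: 2

2


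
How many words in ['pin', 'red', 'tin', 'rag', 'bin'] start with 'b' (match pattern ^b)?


Pattern ^b anchors to start of word. Check which words begin with 'b':
  'pin' -> no
  'red' -> no
  'tin' -> no
  'rag' -> no
  'bin' -> MATCH (starts with 'b')
Matching words: ['bin']
Count: 1

1


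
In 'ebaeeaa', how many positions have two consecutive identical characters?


Looking for consecutive identical characters in 'ebaeeaa':
  pos 0-1: 'e' vs 'b' -> different
  pos 1-2: 'b' vs 'a' -> different
  pos 2-3: 'a' vs 'e' -> different
  pos 3-4: 'e' vs 'e' -> MATCH ('ee')
  pos 4-5: 'e' vs 'a' -> different
  pos 5-6: 'a' vs 'a' -> MATCH ('aa')
Consecutive identical pairs: ['ee', 'aa']
Count: 2

2


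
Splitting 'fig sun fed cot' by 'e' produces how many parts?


Splitting by 'e' breaks the string at each occurrence of the separator.
Text: 'fig sun fed cot'
Parts after split:
  Part 1: 'fig sun f'
  Part 2: 'd cot'
Total parts: 2

2


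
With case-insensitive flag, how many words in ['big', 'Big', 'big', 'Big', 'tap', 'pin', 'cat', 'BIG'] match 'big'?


Case-insensitive matching: compare each word's lowercase form to 'big'.
  'big' -> lower='big' -> MATCH
  'Big' -> lower='big' -> MATCH
  'big' -> lower='big' -> MATCH
  'Big' -> lower='big' -> MATCH
  'tap' -> lower='tap' -> no
  'pin' -> lower='pin' -> no
  'cat' -> lower='cat' -> no
  'BIG' -> lower='big' -> MATCH
Matches: ['big', 'Big', 'big', 'Big', 'BIG']
Count: 5

5


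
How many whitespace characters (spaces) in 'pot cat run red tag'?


\s matches whitespace characters (spaces, tabs, etc.).
Text: 'pot cat run red tag'
This text has 5 words separated by spaces.
Number of spaces = number of words - 1 = 5 - 1 = 4

4


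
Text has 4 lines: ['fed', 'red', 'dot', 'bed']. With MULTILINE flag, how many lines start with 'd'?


With MULTILINE flag, ^ matches the start of each line.
Lines: ['fed', 'red', 'dot', 'bed']
Checking which lines start with 'd':
  Line 1: 'fed' -> no
  Line 2: 'red' -> no
  Line 3: 'dot' -> MATCH
  Line 4: 'bed' -> no
Matching lines: ['dot']
Count: 1

1


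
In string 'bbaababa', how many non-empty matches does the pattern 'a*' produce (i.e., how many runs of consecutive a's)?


Pattern 'a*' matches zero or more a's. We want non-empty runs of consecutive a's.
String: 'bbaababa'
Walking through the string to find runs of a's:
  Run 1: positions 2-3 -> 'aa'
  Run 2: positions 5-5 -> 'a'
  Run 3: positions 7-7 -> 'a'
Non-empty runs found: ['aa', 'a', 'a']
Count: 3

3


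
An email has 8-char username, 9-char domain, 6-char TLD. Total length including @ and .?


An email address has format: username@domain.tld
Username length: 8
'@' character: 1
Domain length: 9
'.' character: 1
TLD length: 6
Total = 8 + 1 + 9 + 1 + 6 = 25

25


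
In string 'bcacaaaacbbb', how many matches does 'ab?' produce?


Pattern 'ab?' matches 'a' optionally followed by 'b'.
String: 'bcacaaaacbbb'
Scanning left to right for 'a' then checking next char:
  Match 1: 'a' (a not followed by b)
  Match 2: 'a' (a not followed by b)
  Match 3: 'a' (a not followed by b)
  Match 4: 'a' (a not followed by b)
  Match 5: 'a' (a not followed by b)
Total matches: 5

5


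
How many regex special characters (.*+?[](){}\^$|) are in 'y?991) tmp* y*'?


Regex special characters are: . * + ? [ ] ( ) { } \ ^ $ |
Scanning 'y?991) tmp* y*':
  pos 1: '?' -> SPECIAL
  pos 5: ')' -> SPECIAL
  pos 10: '*' -> SPECIAL
  pos 13: '*' -> SPECIAL
Special chars found: ['?', ')', '*', '*']
Total: 4

4


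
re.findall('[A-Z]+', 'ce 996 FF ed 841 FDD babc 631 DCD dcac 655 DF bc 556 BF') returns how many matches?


Pattern '[A-Z]+' finds one or more uppercase letters.
Text: 'ce 996 FF ed 841 FDD babc 631 DCD dcac 655 DF bc 556 BF'
Scanning for matches:
  Match 1: 'FF'
  Match 2: 'FDD'
  Match 3: 'DCD'
  Match 4: 'DF'
  Match 5: 'BF'
Total matches: 5

5


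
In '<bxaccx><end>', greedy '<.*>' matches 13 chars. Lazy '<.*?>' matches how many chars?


Greedy '<.*>' tries to match as MUCH as possible.
Lazy '<.*?>' tries to match as LITTLE as possible.

String: '<bxaccx><end>'
Greedy '<.*>' starts at first '<' and extends to the LAST '>': '<bxaccx><end>' (13 chars)
Lazy '<.*?>' starts at first '<' and stops at the FIRST '>': '<bxaccx>' (8 chars)

8


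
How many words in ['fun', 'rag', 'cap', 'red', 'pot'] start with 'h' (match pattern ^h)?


Pattern ^h anchors to start of word. Check which words begin with 'h':
  'fun' -> no
  'rag' -> no
  'cap' -> no
  'red' -> no
  'pot' -> no
Matching words: []
Count: 0

0


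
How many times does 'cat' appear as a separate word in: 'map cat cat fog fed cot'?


Scanning each word for exact match 'cat':
  Word 1: 'map' -> no
  Word 2: 'cat' -> MATCH
  Word 3: 'cat' -> MATCH
  Word 4: 'fog' -> no
  Word 5: 'fed' -> no
  Word 6: 'cot' -> no
Total matches: 2

2


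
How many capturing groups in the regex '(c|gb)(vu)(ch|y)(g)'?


To count capturing groups, count each '(' that starts a group.
Pattern: '(c|gb)(vu)(ch|y)(g)'
Walking through the pattern:
  Position 0: '(' -> group #1
  Position 6: '(' -> group #2
  Position 10: '(' -> group #3
  Position 16: '(' -> group #4
Total capturing groups: 4

4


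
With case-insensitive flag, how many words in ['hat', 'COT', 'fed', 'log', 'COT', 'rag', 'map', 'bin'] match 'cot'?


Case-insensitive matching: compare each word's lowercase form to 'cot'.
  'hat' -> lower='hat' -> no
  'COT' -> lower='cot' -> MATCH
  'fed' -> lower='fed' -> no
  'log' -> lower='log' -> no
  'COT' -> lower='cot' -> MATCH
  'rag' -> lower='rag' -> no
  'map' -> lower='map' -> no
  'bin' -> lower='bin' -> no
Matches: ['COT', 'COT']
Count: 2

2


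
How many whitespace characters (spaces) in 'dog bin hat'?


\s matches whitespace characters (spaces, tabs, etc.).
Text: 'dog bin hat'
This text has 3 words separated by spaces.
Number of spaces = number of words - 1 = 3 - 1 = 2

2


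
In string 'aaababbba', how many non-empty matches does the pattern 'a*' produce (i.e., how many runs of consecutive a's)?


Pattern 'a*' matches zero or more a's. We want non-empty runs of consecutive a's.
String: 'aaababbba'
Walking through the string to find runs of a's:
  Run 1: positions 0-2 -> 'aaa'
  Run 2: positions 4-4 -> 'a'
  Run 3: positions 8-8 -> 'a'
Non-empty runs found: ['aaa', 'a', 'a']
Count: 3

3


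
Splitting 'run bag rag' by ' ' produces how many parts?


Splitting by ' ' breaks the string at each occurrence of the separator.
Text: 'run bag rag'
Parts after split:
  Part 1: 'run'
  Part 2: 'bag'
  Part 3: 'rag'
Total parts: 3

3


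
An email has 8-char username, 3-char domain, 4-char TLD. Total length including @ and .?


An email address has format: username@domain.tld
Username length: 8
'@' character: 1
Domain length: 3
'.' character: 1
TLD length: 4
Total = 8 + 1 + 3 + 1 + 4 = 17

17


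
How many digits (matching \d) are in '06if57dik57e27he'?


\d matches any digit 0-9.
Scanning '06if57dik57e27he':
  pos 0: '0' -> DIGIT
  pos 1: '6' -> DIGIT
  pos 4: '5' -> DIGIT
  pos 5: '7' -> DIGIT
  pos 9: '5' -> DIGIT
  pos 10: '7' -> DIGIT
  pos 12: '2' -> DIGIT
  pos 13: '7' -> DIGIT
Digits found: ['0', '6', '5', '7', '5', '7', '2', '7']
Total: 8

8


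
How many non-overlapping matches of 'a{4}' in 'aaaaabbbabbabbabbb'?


Pattern 'a{4}' matches exactly 4 consecutive a's (greedy, non-overlapping).
String: 'aaaaabbbabbabbabbb'
Scanning for runs of a's:
  Run at pos 0: 'aaaaa' (length 5) -> 1 match(es)
  Run at pos 8: 'a' (length 1) -> 0 match(es)
  Run at pos 11: 'a' (length 1) -> 0 match(es)
  Run at pos 14: 'a' (length 1) -> 0 match(es)
Matches found: ['aaaa']
Total: 1

1


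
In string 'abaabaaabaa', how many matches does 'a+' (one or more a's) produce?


Pattern 'a+' matches one or more consecutive a's.
String: 'abaabaaabaa'
Scanning for runs of a:
  Match 1: 'a' (length 1)
  Match 2: 'aa' (length 2)
  Match 3: 'aaa' (length 3)
  Match 4: 'aa' (length 2)
Total matches: 4

4


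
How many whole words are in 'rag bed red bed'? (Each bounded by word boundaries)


Word boundaries (\b) mark the start/end of each word.
Text: 'rag bed red bed'
Splitting by whitespace:
  Word 1: 'rag'
  Word 2: 'bed'
  Word 3: 'red'
  Word 4: 'bed'
Total whole words: 4

4


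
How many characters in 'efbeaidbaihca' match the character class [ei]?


Character class [ei] matches any of: {e, i}
Scanning string 'efbeaidbaihca' character by character:
  pos 0: 'e' -> MATCH
  pos 1: 'f' -> no
  pos 2: 'b' -> no
  pos 3: 'e' -> MATCH
  pos 4: 'a' -> no
  pos 5: 'i' -> MATCH
  pos 6: 'd' -> no
  pos 7: 'b' -> no
  pos 8: 'a' -> no
  pos 9: 'i' -> MATCH
  pos 10: 'h' -> no
  pos 11: 'c' -> no
  pos 12: 'a' -> no
Total matches: 4

4


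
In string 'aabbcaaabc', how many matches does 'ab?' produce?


Pattern 'ab?' matches 'a' optionally followed by 'b'.
String: 'aabbcaaabc'
Scanning left to right for 'a' then checking next char:
  Match 1: 'a' (a not followed by b)
  Match 2: 'ab' (a followed by b)
  Match 3: 'a' (a not followed by b)
  Match 4: 'a' (a not followed by b)
  Match 5: 'ab' (a followed by b)
Total matches: 5

5


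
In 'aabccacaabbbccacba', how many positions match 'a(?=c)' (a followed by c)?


Lookahead 'a(?=c)' matches 'a' only when followed by 'c'.
String: 'aabccacaabbbccacba'
Checking each position where char is 'a':
  pos 0: 'a' -> no (next='a')
  pos 1: 'a' -> no (next='b')
  pos 5: 'a' -> MATCH (next='c')
  pos 7: 'a' -> no (next='a')
  pos 8: 'a' -> no (next='b')
  pos 14: 'a' -> MATCH (next='c')
Matching positions: [5, 14]
Count: 2

2


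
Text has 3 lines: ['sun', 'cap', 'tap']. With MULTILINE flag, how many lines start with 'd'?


With MULTILINE flag, ^ matches the start of each line.
Lines: ['sun', 'cap', 'tap']
Checking which lines start with 'd':
  Line 1: 'sun' -> no
  Line 2: 'cap' -> no
  Line 3: 'tap' -> no
Matching lines: []
Count: 0

0


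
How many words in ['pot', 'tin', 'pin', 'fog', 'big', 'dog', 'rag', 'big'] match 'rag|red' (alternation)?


Alternation 'rag|red' matches either 'rag' or 'red'.
Checking each word:
  'pot' -> no
  'tin' -> no
  'pin' -> no
  'fog' -> no
  'big' -> no
  'dog' -> no
  'rag' -> MATCH
  'big' -> no
Matches: ['rag']
Count: 1

1


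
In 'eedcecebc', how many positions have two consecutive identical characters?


Looking for consecutive identical characters in 'eedcecebc':
  pos 0-1: 'e' vs 'e' -> MATCH ('ee')
  pos 1-2: 'e' vs 'd' -> different
  pos 2-3: 'd' vs 'c' -> different
  pos 3-4: 'c' vs 'e' -> different
  pos 4-5: 'e' vs 'c' -> different
  pos 5-6: 'c' vs 'e' -> different
  pos 6-7: 'e' vs 'b' -> different
  pos 7-8: 'b' vs 'c' -> different
Consecutive identical pairs: ['ee']
Count: 1

1


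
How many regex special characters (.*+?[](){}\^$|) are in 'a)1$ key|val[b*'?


Regex special characters are: . * + ? [ ] ( ) { } \ ^ $ |
Scanning 'a)1$ key|val[b*':
  pos 1: ')' -> SPECIAL
  pos 3: '$' -> SPECIAL
  pos 8: '|' -> SPECIAL
  pos 12: '[' -> SPECIAL
  pos 14: '*' -> SPECIAL
Special chars found: [')', '$', '|', '[', '*']
Total: 5

5


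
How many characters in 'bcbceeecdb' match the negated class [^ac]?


Negated class [^ac] matches any char NOT in {a, c}
Scanning 'bcbceeecdb':
  pos 0: 'b' -> MATCH
  pos 1: 'c' -> no (excluded)
  pos 2: 'b' -> MATCH
  pos 3: 'c' -> no (excluded)
  pos 4: 'e' -> MATCH
  pos 5: 'e' -> MATCH
  pos 6: 'e' -> MATCH
  pos 7: 'c' -> no (excluded)
  pos 8: 'd' -> MATCH
  pos 9: 'b' -> MATCH
Total matches: 7

7


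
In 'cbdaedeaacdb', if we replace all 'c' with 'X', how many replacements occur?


re.sub('c', 'X', text) replaces every occurrence of 'c' with 'X'.
Text: 'cbdaedeaacdb'
Scanning for 'c':
  pos 0: 'c' -> replacement #1
  pos 9: 'c' -> replacement #2
Total replacements: 2

2


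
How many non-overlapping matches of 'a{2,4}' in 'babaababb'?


Pattern 'a{2,4}' matches between 2 and 4 consecutive a's (greedy).
String: 'babaababb'
Finding runs of a's and applying greedy matching:
  Run at pos 1: 'a' (length 1)
  Run at pos 3: 'aa' (length 2)
  Run at pos 6: 'a' (length 1)
Matches: ['aa']
Count: 1

1


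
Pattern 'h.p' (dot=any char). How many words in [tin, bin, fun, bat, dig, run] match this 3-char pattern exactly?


Pattern 'h.p' means: starts with 'h', any single char, ends with 'p'.
Checking each word (must be exactly 3 chars):
  'tin' (len=3): no
  'bin' (len=3): no
  'fun' (len=3): no
  'bat' (len=3): no
  'dig' (len=3): no
  'run' (len=3): no
Matching words: []
Total: 0

0


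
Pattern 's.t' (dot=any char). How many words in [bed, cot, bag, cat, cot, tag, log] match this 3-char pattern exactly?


Pattern 's.t' means: starts with 's', any single char, ends with 't'.
Checking each word (must be exactly 3 chars):
  'bed' (len=3): no
  'cot' (len=3): no
  'bag' (len=3): no
  'cat' (len=3): no
  'cot' (len=3): no
  'tag' (len=3): no
  'log' (len=3): no
Matching words: []
Total: 0

0


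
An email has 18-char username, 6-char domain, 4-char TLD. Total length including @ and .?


An email address has format: username@domain.tld
Username length: 18
'@' character: 1
Domain length: 6
'.' character: 1
TLD length: 4
Total = 18 + 1 + 6 + 1 + 4 = 30

30


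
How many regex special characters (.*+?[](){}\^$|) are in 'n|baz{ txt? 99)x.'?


Regex special characters are: . * + ? [ ] ( ) { } \ ^ $ |
Scanning 'n|baz{ txt? 99)x.':
  pos 1: '|' -> SPECIAL
  pos 5: '{' -> SPECIAL
  pos 10: '?' -> SPECIAL
  pos 14: ')' -> SPECIAL
  pos 16: '.' -> SPECIAL
Special chars found: ['|', '{', '?', ')', '.']
Total: 5

5


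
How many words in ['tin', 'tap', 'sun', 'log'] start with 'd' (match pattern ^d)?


Pattern ^d anchors to start of word. Check which words begin with 'd':
  'tin' -> no
  'tap' -> no
  'sun' -> no
  'log' -> no
Matching words: []
Count: 0

0


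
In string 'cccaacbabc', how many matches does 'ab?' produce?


Pattern 'ab?' matches 'a' optionally followed by 'b'.
String: 'cccaacbabc'
Scanning left to right for 'a' then checking next char:
  Match 1: 'a' (a not followed by b)
  Match 2: 'a' (a not followed by b)
  Match 3: 'ab' (a followed by b)
Total matches: 3

3


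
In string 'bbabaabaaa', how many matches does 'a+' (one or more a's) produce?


Pattern 'a+' matches one or more consecutive a's.
String: 'bbabaabaaa'
Scanning for runs of a:
  Match 1: 'a' (length 1)
  Match 2: 'aa' (length 2)
  Match 3: 'aaa' (length 3)
Total matches: 3

3


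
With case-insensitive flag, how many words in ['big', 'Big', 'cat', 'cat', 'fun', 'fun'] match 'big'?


Case-insensitive matching: compare each word's lowercase form to 'big'.
  'big' -> lower='big' -> MATCH
  'Big' -> lower='big' -> MATCH
  'cat' -> lower='cat' -> no
  'cat' -> lower='cat' -> no
  'fun' -> lower='fun' -> no
  'fun' -> lower='fun' -> no
Matches: ['big', 'Big']
Count: 2

2


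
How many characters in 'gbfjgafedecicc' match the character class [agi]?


Character class [agi] matches any of: {a, g, i}
Scanning string 'gbfjgafedecicc' character by character:
  pos 0: 'g' -> MATCH
  pos 1: 'b' -> no
  pos 2: 'f' -> no
  pos 3: 'j' -> no
  pos 4: 'g' -> MATCH
  pos 5: 'a' -> MATCH
  pos 6: 'f' -> no
  pos 7: 'e' -> no
  pos 8: 'd' -> no
  pos 9: 'e' -> no
  pos 10: 'c' -> no
  pos 11: 'i' -> MATCH
  pos 12: 'c' -> no
  pos 13: 'c' -> no
Total matches: 4

4


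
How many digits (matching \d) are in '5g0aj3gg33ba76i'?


\d matches any digit 0-9.
Scanning '5g0aj3gg33ba76i':
  pos 0: '5' -> DIGIT
  pos 2: '0' -> DIGIT
  pos 5: '3' -> DIGIT
  pos 8: '3' -> DIGIT
  pos 9: '3' -> DIGIT
  pos 12: '7' -> DIGIT
  pos 13: '6' -> DIGIT
Digits found: ['5', '0', '3', '3', '3', '7', '6']
Total: 7

7


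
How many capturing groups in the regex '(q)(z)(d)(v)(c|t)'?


To count capturing groups, count each '(' that starts a group.
Pattern: '(q)(z)(d)(v)(c|t)'
Walking through the pattern:
  Position 0: '(' -> group #1
  Position 3: '(' -> group #2
  Position 6: '(' -> group #3
  Position 9: '(' -> group #4
  Position 12: '(' -> group #5
Total capturing groups: 5

5


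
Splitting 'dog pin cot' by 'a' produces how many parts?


Splitting by 'a' breaks the string at each occurrence of the separator.
Text: 'dog pin cot'
Parts after split:
  Part 1: 'dog pin cot'
Total parts: 1

1


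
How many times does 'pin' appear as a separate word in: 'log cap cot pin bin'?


Scanning each word for exact match 'pin':
  Word 1: 'log' -> no
  Word 2: 'cap' -> no
  Word 3: 'cot' -> no
  Word 4: 'pin' -> MATCH
  Word 5: 'bin' -> no
Total matches: 1

1


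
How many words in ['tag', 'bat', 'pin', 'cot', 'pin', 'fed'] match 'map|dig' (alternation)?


Alternation 'map|dig' matches either 'map' or 'dig'.
Checking each word:
  'tag' -> no
  'bat' -> no
  'pin' -> no
  'cot' -> no
  'pin' -> no
  'fed' -> no
Matches: []
Count: 0

0


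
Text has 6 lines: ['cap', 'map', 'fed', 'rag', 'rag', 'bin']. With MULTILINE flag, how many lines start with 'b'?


With MULTILINE flag, ^ matches the start of each line.
Lines: ['cap', 'map', 'fed', 'rag', 'rag', 'bin']
Checking which lines start with 'b':
  Line 1: 'cap' -> no
  Line 2: 'map' -> no
  Line 3: 'fed' -> no
  Line 4: 'rag' -> no
  Line 5: 'rag' -> no
  Line 6: 'bin' -> MATCH
Matching lines: ['bin']
Count: 1

1


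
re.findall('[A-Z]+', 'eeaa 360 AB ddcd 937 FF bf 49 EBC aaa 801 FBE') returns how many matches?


Pattern '[A-Z]+' finds one or more uppercase letters.
Text: 'eeaa 360 AB ddcd 937 FF bf 49 EBC aaa 801 FBE'
Scanning for matches:
  Match 1: 'AB'
  Match 2: 'FF'
  Match 3: 'EBC'
  Match 4: 'FBE'
Total matches: 4

4


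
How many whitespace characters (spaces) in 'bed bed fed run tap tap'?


\s matches whitespace characters (spaces, tabs, etc.).
Text: 'bed bed fed run tap tap'
This text has 6 words separated by spaces.
Number of spaces = number of words - 1 = 6 - 1 = 5

5


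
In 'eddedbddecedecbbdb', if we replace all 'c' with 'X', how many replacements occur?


re.sub('c', 'X', text) replaces every occurrence of 'c' with 'X'.
Text: 'eddedbddecedecbbdb'
Scanning for 'c':
  pos 9: 'c' -> replacement #1
  pos 13: 'c' -> replacement #2
Total replacements: 2

2


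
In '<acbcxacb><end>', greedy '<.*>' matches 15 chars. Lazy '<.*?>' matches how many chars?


Greedy '<.*>' tries to match as MUCH as possible.
Lazy '<.*?>' tries to match as LITTLE as possible.

String: '<acbcxacb><end>'
Greedy '<.*>' starts at first '<' and extends to the LAST '>': '<acbcxacb><end>' (15 chars)
Lazy '<.*?>' starts at first '<' and stops at the FIRST '>': '<acbcxacb>' (10 chars)

10


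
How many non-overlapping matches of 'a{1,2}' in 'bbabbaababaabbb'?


Pattern 'a{1,2}' matches between 1 and 2 consecutive a's (greedy).
String: 'bbabbaababaabbb'
Finding runs of a's and applying greedy matching:
  Run at pos 2: 'a' (length 1)
  Run at pos 5: 'aa' (length 2)
  Run at pos 8: 'a' (length 1)
  Run at pos 10: 'aa' (length 2)
Matches: ['a', 'aa', 'a', 'aa']
Count: 4

4
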